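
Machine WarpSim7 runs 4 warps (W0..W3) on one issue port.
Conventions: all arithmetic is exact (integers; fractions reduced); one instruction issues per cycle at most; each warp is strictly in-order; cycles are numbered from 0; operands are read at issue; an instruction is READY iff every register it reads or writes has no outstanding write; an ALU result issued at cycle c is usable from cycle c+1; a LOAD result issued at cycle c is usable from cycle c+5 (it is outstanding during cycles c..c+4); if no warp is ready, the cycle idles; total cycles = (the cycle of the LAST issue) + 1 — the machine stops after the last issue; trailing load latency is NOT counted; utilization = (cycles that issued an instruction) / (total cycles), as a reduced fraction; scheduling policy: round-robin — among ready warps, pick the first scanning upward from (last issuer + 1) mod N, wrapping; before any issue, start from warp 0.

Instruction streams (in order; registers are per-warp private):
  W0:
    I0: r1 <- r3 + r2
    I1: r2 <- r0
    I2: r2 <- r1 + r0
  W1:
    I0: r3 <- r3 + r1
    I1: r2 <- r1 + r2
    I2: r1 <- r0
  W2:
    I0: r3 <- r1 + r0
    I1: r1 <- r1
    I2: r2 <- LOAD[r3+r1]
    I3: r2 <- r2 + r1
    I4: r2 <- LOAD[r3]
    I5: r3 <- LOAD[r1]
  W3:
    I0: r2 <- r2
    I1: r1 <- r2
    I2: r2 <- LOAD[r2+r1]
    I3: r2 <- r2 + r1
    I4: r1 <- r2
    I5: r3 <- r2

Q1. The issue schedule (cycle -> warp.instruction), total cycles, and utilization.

cycle 0: W0.I0
cycle 1: W1.I0
cycle 2: W2.I0
cycle 3: W3.I0
cycle 4: W0.I1
cycle 5: W1.I1
cycle 6: W2.I1
cycle 7: W3.I1
cycle 8: W0.I2
cycle 9: W1.I2
cycle 10: W2.I2
cycle 11: W3.I2
cycle 12: idle
cycle 13: idle
cycle 14: idle
cycle 15: W2.I3
cycle 16: W3.I3
cycle 17: W2.I4
cycle 18: W3.I4
cycle 19: W2.I5
cycle 20: W3.I5

Answer: 21 cycles, utilization 6/7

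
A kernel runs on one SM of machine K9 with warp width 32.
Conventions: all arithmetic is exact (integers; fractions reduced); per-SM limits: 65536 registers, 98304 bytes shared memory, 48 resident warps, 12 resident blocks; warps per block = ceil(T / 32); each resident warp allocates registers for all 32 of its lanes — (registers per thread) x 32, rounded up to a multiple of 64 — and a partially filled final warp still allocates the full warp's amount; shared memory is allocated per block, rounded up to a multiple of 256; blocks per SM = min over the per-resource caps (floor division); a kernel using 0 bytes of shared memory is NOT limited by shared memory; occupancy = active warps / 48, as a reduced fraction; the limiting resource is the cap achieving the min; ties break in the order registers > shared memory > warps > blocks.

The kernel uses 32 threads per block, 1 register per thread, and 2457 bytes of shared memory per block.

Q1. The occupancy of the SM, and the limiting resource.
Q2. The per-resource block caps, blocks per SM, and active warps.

Answer: occupancy 1/4, limited by blocks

registers: 1024 blocks
shared memory: 38 blocks
warps: 48 blocks
blocks: 12 blocks

Answer: 12 blocks, 12 active warps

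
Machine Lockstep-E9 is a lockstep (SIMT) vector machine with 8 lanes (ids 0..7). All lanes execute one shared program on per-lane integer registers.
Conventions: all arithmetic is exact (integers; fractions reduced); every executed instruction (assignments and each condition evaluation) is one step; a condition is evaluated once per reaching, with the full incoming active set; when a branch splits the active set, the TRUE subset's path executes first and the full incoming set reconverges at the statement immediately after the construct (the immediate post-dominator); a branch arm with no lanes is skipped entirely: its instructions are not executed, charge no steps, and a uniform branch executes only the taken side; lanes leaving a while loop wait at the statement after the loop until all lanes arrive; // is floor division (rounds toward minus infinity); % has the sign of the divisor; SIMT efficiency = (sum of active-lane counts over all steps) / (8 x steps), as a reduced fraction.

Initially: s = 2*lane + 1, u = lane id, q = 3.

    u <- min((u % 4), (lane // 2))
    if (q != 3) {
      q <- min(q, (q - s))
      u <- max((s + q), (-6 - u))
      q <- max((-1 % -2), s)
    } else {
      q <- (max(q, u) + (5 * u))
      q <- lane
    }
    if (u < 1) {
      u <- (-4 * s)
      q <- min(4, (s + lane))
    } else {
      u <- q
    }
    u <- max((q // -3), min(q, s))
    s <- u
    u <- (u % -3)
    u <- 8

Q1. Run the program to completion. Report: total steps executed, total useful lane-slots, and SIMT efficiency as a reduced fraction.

Answer: 12 steps, 83 useful, 83/96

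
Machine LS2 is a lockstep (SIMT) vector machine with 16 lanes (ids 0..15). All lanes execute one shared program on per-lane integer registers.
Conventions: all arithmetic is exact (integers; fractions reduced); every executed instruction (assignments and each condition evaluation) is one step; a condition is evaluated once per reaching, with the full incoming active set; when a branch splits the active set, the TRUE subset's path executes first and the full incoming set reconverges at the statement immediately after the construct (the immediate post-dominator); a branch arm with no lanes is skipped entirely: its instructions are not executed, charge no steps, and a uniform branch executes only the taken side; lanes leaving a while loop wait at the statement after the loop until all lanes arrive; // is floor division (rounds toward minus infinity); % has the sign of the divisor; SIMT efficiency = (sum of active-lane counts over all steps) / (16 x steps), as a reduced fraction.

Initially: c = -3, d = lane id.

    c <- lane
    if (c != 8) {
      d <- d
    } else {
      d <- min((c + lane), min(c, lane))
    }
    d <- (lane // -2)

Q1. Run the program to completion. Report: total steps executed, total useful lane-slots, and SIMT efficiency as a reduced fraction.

Answer: 5 steps, 64 useful, 4/5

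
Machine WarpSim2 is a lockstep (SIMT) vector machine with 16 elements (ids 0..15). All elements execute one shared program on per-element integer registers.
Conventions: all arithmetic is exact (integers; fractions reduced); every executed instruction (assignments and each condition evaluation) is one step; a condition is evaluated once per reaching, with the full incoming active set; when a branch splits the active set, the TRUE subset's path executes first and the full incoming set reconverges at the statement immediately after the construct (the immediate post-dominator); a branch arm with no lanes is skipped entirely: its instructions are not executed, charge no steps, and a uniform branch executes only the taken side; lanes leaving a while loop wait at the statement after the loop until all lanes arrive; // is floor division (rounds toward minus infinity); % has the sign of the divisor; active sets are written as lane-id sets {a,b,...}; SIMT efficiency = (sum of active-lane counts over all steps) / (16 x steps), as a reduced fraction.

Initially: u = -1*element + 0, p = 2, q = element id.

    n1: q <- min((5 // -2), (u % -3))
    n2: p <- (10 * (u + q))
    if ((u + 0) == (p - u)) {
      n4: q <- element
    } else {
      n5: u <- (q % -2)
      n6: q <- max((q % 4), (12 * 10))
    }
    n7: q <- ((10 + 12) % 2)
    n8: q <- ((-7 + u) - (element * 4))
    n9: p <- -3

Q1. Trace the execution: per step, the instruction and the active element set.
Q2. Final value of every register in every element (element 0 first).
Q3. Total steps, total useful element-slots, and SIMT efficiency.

step 0: q <- min((5 // -2), (u % -3)) {0,1,2,3,4,5,6,7,8,9,10,11,12,13,14,15}
step 1: p <- (10 * (u + q))          {0,1,2,3,4,5,6,7,8,9,10,11,12,13,14,15}
step 2: eval ((u + 0) == (p - u))    {0,1,2,3,4,5,6,7,8,9,10,11,12,13,14,15}
step 3: u <- (q % -2)                {0,1,2,3,4,5,6,7,8,9,10,11,12,13,14,15}
step 4: q <- max((q % 4), (12 * 10)) {0,1,2,3,4,5,6,7,8,9,10,11,12,13,14,15}
step 5: q <- ((10 + 12) % 2)         {0,1,2,3,4,5,6,7,8,9,10,11,12,13,14,15}
step 6: q <- ((-7 + u) - (element * 4)) {0,1,2,3,4,5,6,7,8,9,10,11,12,13,14,15}
step 7: p <- -3                      {0,1,2,3,4,5,6,7,8,9,10,11,12,13,14,15}

Answer: 8 steps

u: -1,-1,-1,-1,-1,-1,-1,-1,-1,-1,-1,-1,-1,-1,-1,-1
p: -3,-3,-3,-3,-3,-3,-3,-3,-3,-3,-3,-3,-3,-3,-3,-3
q: -8,-12,-16,-20,-24,-28,-32,-36,-40,-44,-48,-52,-56,-60,-64,-68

steps = 8; useful = 128; efficiency = 128/128 = 1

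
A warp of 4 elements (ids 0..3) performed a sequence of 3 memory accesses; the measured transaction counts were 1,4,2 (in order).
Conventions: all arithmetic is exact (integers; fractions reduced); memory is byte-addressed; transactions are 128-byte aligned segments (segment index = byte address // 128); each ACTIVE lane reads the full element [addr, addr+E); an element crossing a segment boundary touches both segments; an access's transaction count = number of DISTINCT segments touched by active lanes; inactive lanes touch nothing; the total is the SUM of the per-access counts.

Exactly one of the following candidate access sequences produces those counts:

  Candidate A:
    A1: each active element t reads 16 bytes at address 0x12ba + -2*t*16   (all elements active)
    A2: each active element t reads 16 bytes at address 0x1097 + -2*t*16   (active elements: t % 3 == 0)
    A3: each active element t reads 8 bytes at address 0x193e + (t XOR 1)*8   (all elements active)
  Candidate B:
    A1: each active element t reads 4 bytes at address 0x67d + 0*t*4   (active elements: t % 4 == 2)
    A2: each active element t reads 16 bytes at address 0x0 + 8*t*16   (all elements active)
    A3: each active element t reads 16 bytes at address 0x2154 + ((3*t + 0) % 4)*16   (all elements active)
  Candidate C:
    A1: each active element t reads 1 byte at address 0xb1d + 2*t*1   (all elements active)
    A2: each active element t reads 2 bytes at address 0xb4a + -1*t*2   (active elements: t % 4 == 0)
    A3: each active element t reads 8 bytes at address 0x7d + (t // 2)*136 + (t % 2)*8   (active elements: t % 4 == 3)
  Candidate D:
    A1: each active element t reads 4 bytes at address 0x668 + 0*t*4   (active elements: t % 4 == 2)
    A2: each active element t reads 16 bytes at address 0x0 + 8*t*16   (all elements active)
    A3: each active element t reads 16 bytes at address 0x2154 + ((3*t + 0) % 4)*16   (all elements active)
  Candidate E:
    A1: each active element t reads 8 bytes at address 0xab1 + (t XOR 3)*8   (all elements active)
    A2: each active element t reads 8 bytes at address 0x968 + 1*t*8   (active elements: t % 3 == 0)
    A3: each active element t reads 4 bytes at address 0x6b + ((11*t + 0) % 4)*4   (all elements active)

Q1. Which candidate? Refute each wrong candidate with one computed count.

A: A1 gives 2 transactions, not 1
B: A1 gives 2 transactions, not 1
C: A2 gives 1 transaction, not 4
E: A2 gives 2 transactions, not 4
D: all counts match (1,4,2)

Answer: D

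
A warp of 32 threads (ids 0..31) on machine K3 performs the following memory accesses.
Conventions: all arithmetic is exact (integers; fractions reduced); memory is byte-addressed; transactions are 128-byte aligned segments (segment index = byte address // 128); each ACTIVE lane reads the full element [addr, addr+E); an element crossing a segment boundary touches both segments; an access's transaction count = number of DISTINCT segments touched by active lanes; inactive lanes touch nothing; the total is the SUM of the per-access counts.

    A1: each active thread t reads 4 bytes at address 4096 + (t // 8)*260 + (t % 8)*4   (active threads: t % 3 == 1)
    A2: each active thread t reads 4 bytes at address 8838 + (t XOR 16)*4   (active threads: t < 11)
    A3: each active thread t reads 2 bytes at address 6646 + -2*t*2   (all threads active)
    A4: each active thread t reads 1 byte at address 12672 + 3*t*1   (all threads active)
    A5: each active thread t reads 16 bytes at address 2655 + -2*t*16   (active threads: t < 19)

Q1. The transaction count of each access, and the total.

A1: 4 transactions
A2: 1 transaction
A3: 2 transactions
A4: 1 transaction
A5: 5 transactions

Answer: 4,1,2,1,5; total 13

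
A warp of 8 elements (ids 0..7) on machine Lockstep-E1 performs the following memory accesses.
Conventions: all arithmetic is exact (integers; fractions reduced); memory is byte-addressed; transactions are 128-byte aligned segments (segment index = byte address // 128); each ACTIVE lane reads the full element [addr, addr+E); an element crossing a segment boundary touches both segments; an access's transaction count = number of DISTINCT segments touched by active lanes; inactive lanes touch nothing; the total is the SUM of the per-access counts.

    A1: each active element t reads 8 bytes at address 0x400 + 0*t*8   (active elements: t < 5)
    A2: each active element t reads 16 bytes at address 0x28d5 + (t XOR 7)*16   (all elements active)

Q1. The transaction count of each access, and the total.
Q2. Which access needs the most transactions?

A1: 1 transaction
A2: 2 transactions

Answer: 1,2; total 3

Answer: A2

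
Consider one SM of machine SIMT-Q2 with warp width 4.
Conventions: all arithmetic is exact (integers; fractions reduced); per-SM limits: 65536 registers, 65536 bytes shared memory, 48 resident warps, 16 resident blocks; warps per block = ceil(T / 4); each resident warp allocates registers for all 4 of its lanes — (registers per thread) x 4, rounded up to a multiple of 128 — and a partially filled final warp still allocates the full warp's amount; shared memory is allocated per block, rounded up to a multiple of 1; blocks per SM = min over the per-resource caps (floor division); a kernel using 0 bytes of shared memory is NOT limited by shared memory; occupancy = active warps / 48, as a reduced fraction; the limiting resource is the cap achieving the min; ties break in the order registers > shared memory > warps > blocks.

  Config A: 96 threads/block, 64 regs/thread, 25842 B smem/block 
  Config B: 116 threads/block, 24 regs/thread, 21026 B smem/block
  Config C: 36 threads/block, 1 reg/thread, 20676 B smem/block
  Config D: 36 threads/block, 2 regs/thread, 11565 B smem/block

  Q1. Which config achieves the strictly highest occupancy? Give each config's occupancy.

occupancies: A 1, B 29/48, C 9/16, D 15/16

Answer: A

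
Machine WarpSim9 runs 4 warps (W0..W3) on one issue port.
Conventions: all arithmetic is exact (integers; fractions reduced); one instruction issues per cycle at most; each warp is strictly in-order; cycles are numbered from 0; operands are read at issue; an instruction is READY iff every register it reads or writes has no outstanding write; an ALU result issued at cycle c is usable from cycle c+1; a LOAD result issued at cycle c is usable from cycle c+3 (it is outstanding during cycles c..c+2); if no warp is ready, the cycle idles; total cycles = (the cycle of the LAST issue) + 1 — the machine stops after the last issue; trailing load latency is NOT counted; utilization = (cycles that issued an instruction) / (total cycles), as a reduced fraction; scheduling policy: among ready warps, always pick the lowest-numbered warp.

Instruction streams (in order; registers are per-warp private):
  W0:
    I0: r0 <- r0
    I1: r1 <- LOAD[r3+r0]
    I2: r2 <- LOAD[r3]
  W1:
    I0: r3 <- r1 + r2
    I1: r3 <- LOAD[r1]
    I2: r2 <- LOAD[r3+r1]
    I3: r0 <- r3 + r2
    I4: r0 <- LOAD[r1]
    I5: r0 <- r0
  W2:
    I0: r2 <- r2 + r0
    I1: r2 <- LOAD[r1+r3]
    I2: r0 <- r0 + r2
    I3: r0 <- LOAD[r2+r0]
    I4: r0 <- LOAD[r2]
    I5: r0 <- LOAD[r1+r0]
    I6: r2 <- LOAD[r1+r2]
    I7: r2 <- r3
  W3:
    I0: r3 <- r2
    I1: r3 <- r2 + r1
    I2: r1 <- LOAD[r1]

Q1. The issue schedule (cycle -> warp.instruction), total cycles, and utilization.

cycle 0: W0.I0
cycle 1: W0.I1
cycle 2: W0.I2
cycle 3: W1.I0
cycle 4: W1.I1
cycle 5: W2.I0
cycle 6: W2.I1
cycle 7: W1.I2
cycle 8: W3.I0
cycle 9: W2.I2
cycle 10: W1.I3
cycle 11: W1.I4
cycle 12: W2.I3
cycle 13: W3.I1
cycle 14: W1.I5
cycle 15: W2.I4
cycle 16: W3.I2
cycle 17: idle
cycle 18: W2.I5
cycle 19: W2.I6
cycle 20: idle
cycle 21: idle
cycle 22: W2.I7

Answer: 23 cycles, utilization 20/23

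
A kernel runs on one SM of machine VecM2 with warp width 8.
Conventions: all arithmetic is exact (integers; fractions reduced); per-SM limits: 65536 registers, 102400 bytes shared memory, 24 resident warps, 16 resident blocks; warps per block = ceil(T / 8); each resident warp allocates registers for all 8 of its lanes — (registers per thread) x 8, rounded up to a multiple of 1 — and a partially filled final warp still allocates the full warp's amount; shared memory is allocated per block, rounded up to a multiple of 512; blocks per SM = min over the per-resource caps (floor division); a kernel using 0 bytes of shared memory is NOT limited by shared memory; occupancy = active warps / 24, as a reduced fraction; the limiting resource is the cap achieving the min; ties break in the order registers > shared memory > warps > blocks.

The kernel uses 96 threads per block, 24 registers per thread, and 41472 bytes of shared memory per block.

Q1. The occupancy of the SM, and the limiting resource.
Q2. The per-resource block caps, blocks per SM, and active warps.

Answer: occupancy 1, limited by shared memory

registers: 28 blocks
shared memory: 2 blocks
warps: 2 blocks
blocks: 16 blocks

Answer: 2 blocks, 24 active warps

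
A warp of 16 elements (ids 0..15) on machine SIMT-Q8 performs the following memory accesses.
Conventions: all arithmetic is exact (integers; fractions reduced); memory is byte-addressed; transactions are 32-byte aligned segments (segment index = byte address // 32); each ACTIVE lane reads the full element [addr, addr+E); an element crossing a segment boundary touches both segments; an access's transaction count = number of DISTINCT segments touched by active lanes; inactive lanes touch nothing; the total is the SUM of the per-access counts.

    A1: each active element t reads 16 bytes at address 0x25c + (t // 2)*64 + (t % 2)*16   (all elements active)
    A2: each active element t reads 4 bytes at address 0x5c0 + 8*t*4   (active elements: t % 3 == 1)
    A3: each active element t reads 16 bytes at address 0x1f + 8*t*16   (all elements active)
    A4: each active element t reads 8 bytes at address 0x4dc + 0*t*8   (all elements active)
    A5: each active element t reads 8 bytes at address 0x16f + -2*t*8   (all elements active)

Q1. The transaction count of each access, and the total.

A1: 16 transactions
A2: 5 transactions
A3: 32 transactions
A4: 2 transactions
A5: 9 transactions

Answer: 16,5,32,2,9; total 64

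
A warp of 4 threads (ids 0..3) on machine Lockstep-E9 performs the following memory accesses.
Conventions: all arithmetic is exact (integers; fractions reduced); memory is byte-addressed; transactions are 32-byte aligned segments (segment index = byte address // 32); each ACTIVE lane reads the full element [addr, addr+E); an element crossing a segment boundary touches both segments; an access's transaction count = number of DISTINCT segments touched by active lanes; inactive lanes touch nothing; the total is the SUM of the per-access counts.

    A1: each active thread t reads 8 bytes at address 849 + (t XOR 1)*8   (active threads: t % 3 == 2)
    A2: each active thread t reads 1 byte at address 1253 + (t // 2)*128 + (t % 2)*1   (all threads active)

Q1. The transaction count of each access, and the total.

A1: 1 transaction
A2: 2 transactions

Answer: 1,2; total 3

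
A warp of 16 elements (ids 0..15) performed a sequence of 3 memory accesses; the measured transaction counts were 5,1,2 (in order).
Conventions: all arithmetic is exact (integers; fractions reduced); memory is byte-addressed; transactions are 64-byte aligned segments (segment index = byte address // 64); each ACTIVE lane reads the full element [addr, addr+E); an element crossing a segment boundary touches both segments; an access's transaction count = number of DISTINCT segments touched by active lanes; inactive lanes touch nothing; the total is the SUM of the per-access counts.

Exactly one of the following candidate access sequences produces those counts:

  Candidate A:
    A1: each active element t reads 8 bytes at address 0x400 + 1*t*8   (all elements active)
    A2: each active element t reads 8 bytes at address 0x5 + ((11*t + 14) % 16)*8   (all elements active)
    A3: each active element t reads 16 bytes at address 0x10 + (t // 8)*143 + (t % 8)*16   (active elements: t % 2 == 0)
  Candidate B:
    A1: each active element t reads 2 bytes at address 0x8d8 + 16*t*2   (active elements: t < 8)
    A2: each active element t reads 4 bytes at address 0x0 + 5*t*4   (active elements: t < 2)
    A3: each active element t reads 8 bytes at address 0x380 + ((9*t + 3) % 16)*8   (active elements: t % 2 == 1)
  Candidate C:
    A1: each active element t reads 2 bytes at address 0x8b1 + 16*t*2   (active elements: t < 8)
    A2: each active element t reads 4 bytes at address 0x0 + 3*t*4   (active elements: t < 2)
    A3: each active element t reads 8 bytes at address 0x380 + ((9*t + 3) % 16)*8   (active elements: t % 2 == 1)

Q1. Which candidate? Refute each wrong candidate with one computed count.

A: A1 gives 2 transactions, not 5
B: A1 gives 4 transactions, not 5
C: all counts match (5,1,2)

Answer: C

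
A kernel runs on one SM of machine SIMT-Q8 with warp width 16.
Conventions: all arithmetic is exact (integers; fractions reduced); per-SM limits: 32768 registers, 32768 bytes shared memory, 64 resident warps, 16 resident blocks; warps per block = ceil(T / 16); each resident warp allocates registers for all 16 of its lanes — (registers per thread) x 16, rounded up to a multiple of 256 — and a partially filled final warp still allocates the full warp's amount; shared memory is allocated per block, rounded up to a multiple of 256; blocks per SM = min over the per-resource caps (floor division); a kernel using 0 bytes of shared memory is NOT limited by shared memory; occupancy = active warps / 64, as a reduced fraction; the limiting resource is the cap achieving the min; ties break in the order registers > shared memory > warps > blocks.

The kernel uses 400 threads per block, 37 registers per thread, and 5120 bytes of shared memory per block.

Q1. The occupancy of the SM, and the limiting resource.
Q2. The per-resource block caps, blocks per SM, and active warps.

Answer: occupancy 25/64, limited by registers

registers: 1 block
shared memory: 6 blocks
warps: 2 blocks
blocks: 16 blocks

Answer: 1 block, 25 active warps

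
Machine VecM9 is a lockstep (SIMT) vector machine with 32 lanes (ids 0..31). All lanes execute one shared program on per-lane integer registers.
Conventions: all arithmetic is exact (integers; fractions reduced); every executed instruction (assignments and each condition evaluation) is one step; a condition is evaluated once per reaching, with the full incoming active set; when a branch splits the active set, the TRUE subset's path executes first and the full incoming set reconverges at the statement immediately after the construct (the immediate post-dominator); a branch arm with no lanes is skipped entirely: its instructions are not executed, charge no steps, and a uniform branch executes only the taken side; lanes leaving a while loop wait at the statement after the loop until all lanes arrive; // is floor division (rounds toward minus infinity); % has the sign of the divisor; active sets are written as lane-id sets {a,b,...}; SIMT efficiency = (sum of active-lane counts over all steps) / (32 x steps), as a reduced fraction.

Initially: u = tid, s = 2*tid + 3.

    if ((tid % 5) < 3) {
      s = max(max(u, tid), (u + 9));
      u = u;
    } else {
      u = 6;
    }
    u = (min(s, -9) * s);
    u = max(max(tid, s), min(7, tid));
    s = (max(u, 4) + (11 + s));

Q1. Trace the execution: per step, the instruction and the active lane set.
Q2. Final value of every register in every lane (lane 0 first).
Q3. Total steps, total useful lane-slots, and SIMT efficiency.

step 0: eval ((tid % 5) < 3)         {0,1,2,3,4,5,6,7,8,9,10,11,12,13,14,15,16,17,18,19,20,21,22,23,24,25,26,27,28,29,30,31}
step 1: s <- max(max(u, tid), (u + 9)) {0,1,2,5,6,7,10,11,12,15,16,17,20,21,22,25,26,27,30,31}
step 2: u <- u                       {0,1,2,5,6,7,10,11,12,15,16,17,20,21,22,25,26,27,30,31}
step 3: u <- 6                       {3,4,8,9,13,14,18,19,23,24,28,29}
step 4: u <- (min(s, -9) * s)        {0,1,2,3,4,5,6,7,8,9,10,11,12,13,14,15,16,17,18,19,20,21,22,23,24,25,26,27,28,29,30,31}
step 5: u <- max(max(tid, s), min(7, tid)) {0,1,2,3,4,5,6,7,8,9,10,11,12,13,14,15,16,17,18,19,20,21,22,23,24,25,26,27,28,29,30,31}
step 6: s <- (max(u, 4) + (11 + s))  {0,1,2,3,4,5,6,7,8,9,10,11,12,13,14,15,16,17,18,19,20,21,22,23,24,25,26,27,28,29,30,31}

Answer: 7 steps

u: 9,10,11,9,11,14,15,16,19,21,19,20,21,29,31,24,25,26,39,41,29,30,31,49,51,34,35,36,59,61,39,40
s: 29,31,33,29,33,39,41,43,49,53,49,51,53,69,73,59,61,63,89,93,69,71,73,109,113,79,81,83,129,133,89,91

steps = 7; useful = 180; efficiency = 180/224 = 45/56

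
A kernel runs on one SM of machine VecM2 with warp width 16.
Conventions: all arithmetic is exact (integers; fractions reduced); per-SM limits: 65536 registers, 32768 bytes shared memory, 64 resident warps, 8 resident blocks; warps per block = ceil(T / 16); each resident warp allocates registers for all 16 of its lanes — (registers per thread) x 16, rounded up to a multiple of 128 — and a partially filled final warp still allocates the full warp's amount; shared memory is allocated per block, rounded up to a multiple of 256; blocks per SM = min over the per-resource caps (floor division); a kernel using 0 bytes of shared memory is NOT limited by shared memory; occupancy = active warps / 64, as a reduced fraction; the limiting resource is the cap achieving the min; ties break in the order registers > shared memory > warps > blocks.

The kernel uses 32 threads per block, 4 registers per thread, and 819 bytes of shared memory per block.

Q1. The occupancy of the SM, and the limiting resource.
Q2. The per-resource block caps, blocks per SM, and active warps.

Answer: occupancy 1/4, limited by blocks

registers: 256 blocks
shared memory: 32 blocks
warps: 32 blocks
blocks: 8 blocks

Answer: 8 blocks, 16 active warps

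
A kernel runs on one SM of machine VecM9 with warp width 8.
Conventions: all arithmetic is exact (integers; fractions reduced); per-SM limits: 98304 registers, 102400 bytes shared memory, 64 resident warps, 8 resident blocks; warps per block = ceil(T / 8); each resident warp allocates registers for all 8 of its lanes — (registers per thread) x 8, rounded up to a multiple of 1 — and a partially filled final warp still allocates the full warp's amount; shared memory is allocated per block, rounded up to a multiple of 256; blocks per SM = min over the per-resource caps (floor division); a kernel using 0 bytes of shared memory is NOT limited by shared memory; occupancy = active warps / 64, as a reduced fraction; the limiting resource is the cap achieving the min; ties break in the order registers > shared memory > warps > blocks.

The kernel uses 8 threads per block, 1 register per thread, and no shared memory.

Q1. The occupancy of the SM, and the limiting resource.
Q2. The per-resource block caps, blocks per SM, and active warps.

Answer: occupancy 1/8, limited by blocks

registers: 12288 blocks
shared memory: no limit (kernel uses none)
warps: 64 blocks
blocks: 8 blocks

Answer: 8 blocks, 8 active warps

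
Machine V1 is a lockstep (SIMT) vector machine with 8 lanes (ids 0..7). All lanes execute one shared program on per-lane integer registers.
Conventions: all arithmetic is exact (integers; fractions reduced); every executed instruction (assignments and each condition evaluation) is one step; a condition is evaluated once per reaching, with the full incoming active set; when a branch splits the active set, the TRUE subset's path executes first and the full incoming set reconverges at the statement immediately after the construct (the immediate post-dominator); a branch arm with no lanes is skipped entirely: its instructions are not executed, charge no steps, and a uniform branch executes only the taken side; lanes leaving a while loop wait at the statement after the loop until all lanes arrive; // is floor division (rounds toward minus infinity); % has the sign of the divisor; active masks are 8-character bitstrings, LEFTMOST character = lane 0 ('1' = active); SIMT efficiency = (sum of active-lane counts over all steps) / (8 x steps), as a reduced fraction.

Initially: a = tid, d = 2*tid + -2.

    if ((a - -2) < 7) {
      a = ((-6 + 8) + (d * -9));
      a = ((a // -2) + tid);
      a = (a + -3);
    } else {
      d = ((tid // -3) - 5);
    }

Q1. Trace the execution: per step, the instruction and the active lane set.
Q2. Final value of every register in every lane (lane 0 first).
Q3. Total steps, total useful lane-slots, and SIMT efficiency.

step 0: eval ((a - -2) < 7)          11111111
step 1: a <- ((-6 + 8) + (d * -9))   11111000
step 2: a <- ((a // -2) + tid)       11111000
step 3: a <- (a + -3)                11111000
step 4: d <- ((tid // -3) - 5)       00000111

Answer: 5 steps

a: -13,-3,7,17,27,5,6,7
d: -2,0,2,4,6,-7,-7,-8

steps = 5; useful = 26; efficiency = 26/40 = 13/20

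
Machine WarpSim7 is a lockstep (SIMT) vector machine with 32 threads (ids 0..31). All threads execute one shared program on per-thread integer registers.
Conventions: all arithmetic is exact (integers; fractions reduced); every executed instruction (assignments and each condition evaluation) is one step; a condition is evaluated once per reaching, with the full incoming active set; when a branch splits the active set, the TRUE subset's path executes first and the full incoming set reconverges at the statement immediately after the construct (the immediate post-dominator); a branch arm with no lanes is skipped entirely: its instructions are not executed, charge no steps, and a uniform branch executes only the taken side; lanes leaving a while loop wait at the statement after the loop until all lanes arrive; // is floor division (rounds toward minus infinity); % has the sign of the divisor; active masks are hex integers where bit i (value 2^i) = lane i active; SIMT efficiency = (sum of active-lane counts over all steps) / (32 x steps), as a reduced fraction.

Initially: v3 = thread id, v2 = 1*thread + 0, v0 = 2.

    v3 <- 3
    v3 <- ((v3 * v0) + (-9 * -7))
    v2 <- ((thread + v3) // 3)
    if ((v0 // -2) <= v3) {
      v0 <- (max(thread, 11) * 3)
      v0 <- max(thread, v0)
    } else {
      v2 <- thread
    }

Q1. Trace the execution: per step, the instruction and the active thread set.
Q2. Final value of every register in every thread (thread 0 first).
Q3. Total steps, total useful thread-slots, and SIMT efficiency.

step 0: v3 <- 3                      0xffffffff
step 1: v3 <- ((v3 * v0) + (-9 * -7)) 0xffffffff
step 2: v2 <- ((thread + v3) // 3)   0xffffffff
step 3: eval ((v0 // -2) <= v3)      0xffffffff
step 4: v0 <- (max(thread, 11) * 3)  0xffffffff
step 5: v0 <- max(thread, v0)        0xffffffff

Answer: 6 steps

v3: 69,69,69,69,69,69,69,69,69,69,69,69,69,69,69,69,69,69,69,69,69,69,69,69,69,69,69,69,69,69,69,69
v2: 23,23,23,24,24,24,25,25,25,26,26,26,27,27,27,28,28,28,29,29,29,30,30,30,31,31,31,32,32,32,33,33
v0: 33,33,33,33,33,33,33,33,33,33,33,33,36,39,42,45,48,51,54,57,60,63,66,69,72,75,78,81,84,87,90,93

steps = 6; useful = 192; efficiency = 192/192 = 1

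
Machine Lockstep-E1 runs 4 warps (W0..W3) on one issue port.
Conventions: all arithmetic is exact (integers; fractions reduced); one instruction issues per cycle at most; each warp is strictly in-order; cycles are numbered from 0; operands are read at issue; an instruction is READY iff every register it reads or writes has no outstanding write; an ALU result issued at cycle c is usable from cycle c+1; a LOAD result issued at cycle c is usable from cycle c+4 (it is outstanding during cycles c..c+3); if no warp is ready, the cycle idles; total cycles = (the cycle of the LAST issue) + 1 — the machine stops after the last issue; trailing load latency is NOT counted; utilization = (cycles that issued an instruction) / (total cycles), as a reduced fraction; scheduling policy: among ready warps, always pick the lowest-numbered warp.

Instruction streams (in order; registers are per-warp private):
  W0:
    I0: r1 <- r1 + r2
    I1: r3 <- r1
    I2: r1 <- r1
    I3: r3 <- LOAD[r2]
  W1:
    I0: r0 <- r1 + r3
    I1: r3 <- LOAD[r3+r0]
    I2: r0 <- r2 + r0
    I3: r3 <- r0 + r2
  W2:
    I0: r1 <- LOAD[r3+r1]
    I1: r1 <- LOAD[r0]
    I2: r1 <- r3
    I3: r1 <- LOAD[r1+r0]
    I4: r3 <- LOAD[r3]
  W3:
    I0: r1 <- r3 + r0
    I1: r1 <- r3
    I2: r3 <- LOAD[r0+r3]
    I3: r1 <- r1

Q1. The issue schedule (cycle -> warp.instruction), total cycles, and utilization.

cycle 0: W0.I0
cycle 1: W0.I1
cycle 2: W0.I2
cycle 3: W0.I3
cycle 4: W1.I0
cycle 5: W1.I1
cycle 6: W1.I2
cycle 7: W2.I0
cycle 8: W3.I0
cycle 9: W1.I3
cycle 10: W3.I1
cycle 11: W2.I1
cycle 12: W3.I2
cycle 13: W3.I3
cycle 14: idle
cycle 15: W2.I2
cycle 16: W2.I3
cycle 17: W2.I4

Answer: 18 cycles, utilization 17/18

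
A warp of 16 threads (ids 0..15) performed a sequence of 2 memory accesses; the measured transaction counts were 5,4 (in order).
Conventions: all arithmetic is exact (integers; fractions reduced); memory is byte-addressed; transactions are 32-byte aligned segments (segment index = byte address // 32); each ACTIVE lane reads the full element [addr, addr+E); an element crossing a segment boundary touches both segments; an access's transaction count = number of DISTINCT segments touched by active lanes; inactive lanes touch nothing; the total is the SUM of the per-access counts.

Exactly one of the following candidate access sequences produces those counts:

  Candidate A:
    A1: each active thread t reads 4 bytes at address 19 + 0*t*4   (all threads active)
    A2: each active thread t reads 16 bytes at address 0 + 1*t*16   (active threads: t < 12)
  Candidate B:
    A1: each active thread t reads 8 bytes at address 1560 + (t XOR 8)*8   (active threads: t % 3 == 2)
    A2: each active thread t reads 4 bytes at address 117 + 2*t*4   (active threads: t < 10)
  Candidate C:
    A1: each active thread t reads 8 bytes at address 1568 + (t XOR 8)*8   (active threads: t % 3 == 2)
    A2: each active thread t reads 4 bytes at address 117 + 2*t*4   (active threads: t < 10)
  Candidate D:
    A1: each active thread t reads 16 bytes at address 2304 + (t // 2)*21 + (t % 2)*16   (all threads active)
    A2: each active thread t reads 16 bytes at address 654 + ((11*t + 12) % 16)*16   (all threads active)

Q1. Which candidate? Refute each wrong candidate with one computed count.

A: A1 gives 1 transaction, not 5
C: A1 gives 4 transactions, not 5
D: A1 gives 6 transactions, not 5
B: all counts match (5,4)

Answer: B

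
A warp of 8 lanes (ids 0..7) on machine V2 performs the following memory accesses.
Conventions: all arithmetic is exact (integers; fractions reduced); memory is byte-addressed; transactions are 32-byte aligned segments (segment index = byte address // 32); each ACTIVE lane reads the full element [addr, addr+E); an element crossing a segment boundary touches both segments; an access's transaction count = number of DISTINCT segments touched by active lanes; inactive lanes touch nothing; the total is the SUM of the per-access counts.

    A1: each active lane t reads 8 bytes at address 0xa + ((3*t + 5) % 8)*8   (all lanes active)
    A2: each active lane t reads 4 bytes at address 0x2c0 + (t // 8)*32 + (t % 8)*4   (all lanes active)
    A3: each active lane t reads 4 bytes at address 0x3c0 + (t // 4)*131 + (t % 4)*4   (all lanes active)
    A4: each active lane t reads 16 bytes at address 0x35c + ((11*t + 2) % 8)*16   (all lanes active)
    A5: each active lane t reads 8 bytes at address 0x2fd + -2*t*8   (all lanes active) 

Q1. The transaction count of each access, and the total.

A1: 3 transactions
A2: 1 transaction
A3: 2 transactions
A4: 5 transactions
A5: 5 transactions

Answer: 3,1,2,5,5; total 16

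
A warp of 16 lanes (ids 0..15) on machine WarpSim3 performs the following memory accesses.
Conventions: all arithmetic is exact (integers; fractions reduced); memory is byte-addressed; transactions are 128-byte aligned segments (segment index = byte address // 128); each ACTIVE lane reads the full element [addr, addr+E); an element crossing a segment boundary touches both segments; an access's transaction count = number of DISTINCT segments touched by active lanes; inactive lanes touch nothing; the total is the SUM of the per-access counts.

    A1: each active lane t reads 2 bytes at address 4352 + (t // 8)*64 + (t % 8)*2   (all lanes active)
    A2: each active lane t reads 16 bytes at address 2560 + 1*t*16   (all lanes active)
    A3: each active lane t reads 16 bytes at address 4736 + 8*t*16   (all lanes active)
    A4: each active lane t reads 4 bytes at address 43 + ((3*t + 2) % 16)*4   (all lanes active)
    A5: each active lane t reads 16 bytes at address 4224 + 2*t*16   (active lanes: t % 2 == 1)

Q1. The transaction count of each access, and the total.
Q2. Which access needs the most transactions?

A1: 1 transaction
A2: 2 transactions
A3: 16 transactions
A4: 1 transaction
A5: 4 transactions

Answer: 1,2,16,1,4; total 24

Answer: A3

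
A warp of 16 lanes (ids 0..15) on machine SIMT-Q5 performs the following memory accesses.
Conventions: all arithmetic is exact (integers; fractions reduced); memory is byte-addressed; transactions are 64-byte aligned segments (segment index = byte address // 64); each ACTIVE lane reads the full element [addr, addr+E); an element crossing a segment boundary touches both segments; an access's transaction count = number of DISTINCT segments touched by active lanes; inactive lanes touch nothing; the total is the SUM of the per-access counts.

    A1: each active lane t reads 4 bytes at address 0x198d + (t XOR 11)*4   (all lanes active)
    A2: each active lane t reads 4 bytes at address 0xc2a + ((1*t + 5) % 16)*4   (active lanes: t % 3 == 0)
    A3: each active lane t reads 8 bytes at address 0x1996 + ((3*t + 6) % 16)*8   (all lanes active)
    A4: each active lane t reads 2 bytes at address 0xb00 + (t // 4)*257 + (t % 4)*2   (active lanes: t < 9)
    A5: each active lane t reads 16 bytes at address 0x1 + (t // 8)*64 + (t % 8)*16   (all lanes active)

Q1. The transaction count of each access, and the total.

A1: 2 transactions
A2: 2 transactions
A3: 3 transactions
A4: 3 transactions
A5: 4 transactions

Answer: 2,2,3,3,4; total 14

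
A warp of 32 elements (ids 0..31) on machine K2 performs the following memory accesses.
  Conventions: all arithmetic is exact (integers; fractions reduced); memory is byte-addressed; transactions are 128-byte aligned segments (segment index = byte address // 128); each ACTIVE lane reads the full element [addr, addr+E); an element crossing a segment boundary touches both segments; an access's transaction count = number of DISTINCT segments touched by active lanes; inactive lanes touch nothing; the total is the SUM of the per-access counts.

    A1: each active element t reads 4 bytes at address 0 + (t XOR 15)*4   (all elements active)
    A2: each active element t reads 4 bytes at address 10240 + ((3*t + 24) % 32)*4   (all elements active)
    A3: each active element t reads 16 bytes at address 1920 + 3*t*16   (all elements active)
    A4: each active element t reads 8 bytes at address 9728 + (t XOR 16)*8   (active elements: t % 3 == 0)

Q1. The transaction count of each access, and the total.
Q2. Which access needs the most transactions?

A1: 1 transaction
A2: 1 transaction
A3: 12 transactions
A4: 2 transactions

Answer: 1,1,12,2; total 16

Answer: A3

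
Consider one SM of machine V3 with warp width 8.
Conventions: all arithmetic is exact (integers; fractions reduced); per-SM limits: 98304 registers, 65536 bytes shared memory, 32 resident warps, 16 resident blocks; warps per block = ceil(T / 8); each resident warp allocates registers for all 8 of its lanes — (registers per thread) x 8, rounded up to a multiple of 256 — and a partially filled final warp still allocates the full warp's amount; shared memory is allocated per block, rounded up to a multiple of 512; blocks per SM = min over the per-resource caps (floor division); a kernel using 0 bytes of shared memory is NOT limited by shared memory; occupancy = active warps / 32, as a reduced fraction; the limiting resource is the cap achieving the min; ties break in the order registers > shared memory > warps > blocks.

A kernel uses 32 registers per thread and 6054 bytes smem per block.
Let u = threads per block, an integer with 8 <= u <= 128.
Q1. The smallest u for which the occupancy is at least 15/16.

Answer: u = 17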